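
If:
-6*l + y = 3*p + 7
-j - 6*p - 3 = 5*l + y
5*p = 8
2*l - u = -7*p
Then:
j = -11*y/6 - 83/30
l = y/6 - 59/30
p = 8/5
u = y/3 + 109/15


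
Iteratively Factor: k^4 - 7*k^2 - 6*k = (k + 1)*(k^3 - k^2 - 6*k) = k*(k + 1)*(k^2 - k - 6) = k*(k - 3)*(k + 1)*(k + 2)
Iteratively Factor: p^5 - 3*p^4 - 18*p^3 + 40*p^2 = (p + 4)*(p^4 - 7*p^3 + 10*p^2) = p*(p + 4)*(p^3 - 7*p^2 + 10*p) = p*(p - 5)*(p + 4)*(p^2 - 2*p) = p^2*(p - 5)*(p + 4)*(p - 2)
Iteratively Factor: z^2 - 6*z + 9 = (z - 3)*(z - 3)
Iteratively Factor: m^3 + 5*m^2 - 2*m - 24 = (m + 4)*(m^2 + m - 6) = (m + 3)*(m + 4)*(m - 2)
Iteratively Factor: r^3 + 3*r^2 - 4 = (r + 2)*(r^2 + r - 2) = (r - 1)*(r + 2)*(r + 2)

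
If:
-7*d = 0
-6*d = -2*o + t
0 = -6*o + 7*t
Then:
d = 0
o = 0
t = 0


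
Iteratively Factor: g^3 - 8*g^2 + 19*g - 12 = (g - 3)*(g^2 - 5*g + 4) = (g - 4)*(g - 3)*(g - 1)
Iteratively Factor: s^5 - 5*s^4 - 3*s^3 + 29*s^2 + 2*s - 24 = (s - 3)*(s^4 - 2*s^3 - 9*s^2 + 2*s + 8) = (s - 3)*(s + 2)*(s^3 - 4*s^2 - s + 4) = (s - 4)*(s - 3)*(s + 2)*(s^2 - 1) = (s - 4)*(s - 3)*(s + 1)*(s + 2)*(s - 1)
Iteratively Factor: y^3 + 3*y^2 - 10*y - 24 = (y + 2)*(y^2 + y - 12) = (y + 2)*(y + 4)*(y - 3)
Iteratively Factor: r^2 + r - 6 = (r + 3)*(r - 2)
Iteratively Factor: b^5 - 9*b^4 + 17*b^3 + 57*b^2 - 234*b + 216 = (b - 2)*(b^4 - 7*b^3 + 3*b^2 + 63*b - 108) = (b - 4)*(b - 2)*(b^3 - 3*b^2 - 9*b + 27) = (b - 4)*(b - 3)*(b - 2)*(b^2 - 9) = (b - 4)*(b - 3)*(b - 2)*(b + 3)*(b - 3)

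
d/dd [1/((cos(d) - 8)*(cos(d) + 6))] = 2*(cos(d) - 1)*sin(d)/((cos(d) - 8)^2*(cos(d) + 6)^2)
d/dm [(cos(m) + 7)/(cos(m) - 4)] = 11*sin(m)/(cos(m) - 4)^2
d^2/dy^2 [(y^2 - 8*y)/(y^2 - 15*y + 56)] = 14/(y^3 - 21*y^2 + 147*y - 343)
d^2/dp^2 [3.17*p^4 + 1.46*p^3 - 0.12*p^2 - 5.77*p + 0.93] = 38.04*p^2 + 8.76*p - 0.24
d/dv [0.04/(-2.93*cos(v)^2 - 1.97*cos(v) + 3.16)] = -(0.2344*cos(v) + 0.0788)*sin(v)/(2.93*cos(v)^2 + 1.97*cos(v) - 3.16)^2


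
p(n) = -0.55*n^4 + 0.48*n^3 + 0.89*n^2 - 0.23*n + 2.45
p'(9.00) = -1471.37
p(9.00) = -3186.16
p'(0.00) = -0.23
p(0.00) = 2.45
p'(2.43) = -18.97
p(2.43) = -5.14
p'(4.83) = -205.93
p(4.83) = -223.14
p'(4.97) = -225.89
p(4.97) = -253.36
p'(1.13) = 0.45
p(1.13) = 3.12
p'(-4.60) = 236.19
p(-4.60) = -270.64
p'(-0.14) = -0.44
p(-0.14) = 2.50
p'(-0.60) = -0.30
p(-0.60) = 2.73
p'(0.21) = 0.19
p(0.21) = 2.44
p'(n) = -2.2*n^3 + 1.44*n^2 + 1.78*n - 0.23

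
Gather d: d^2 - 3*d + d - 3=d^2 - 2*d - 3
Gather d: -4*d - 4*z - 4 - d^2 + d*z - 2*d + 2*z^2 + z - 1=-d^2 + d*(z - 6) + 2*z^2 - 3*z - 5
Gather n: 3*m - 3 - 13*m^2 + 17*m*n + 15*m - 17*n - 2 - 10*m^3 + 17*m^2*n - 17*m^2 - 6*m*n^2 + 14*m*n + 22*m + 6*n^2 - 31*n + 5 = -10*m^3 - 30*m^2 + 40*m + n^2*(6 - 6*m) + n*(17*m^2 + 31*m - 48)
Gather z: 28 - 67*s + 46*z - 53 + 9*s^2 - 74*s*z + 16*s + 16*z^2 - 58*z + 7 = 9*s^2 - 51*s + 16*z^2 + z*(-74*s - 12) - 18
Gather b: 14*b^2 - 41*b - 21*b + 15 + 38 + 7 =14*b^2 - 62*b + 60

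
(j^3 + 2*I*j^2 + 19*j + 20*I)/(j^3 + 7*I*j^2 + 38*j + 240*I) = (j^2 - 3*I*j + 4)/(j^2 + 2*I*j + 48)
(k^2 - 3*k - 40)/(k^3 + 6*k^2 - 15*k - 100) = (k - 8)/(k^2 + k - 20)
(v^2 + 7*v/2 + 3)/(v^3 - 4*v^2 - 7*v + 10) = (v + 3/2)/(v^2 - 6*v + 5)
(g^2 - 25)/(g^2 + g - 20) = (g - 5)/(g - 4)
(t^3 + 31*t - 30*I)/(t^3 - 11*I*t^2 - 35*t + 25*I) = (t + 6*I)/(t - 5*I)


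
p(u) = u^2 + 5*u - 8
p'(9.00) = 23.00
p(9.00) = 118.00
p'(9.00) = 23.00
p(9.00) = 118.00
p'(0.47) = 5.94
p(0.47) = -5.43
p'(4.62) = 14.24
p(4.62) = 36.44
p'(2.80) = 10.60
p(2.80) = 13.84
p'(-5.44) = -5.88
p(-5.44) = -5.61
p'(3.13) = 11.26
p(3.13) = 17.45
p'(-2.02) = 0.96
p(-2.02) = -14.02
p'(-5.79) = -6.58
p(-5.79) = -3.43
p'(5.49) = 15.98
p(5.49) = 49.59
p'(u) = 2*u + 5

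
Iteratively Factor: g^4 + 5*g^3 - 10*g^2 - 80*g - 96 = (g + 3)*(g^3 + 2*g^2 - 16*g - 32) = (g + 3)*(g + 4)*(g^2 - 2*g - 8) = (g - 4)*(g + 3)*(g + 4)*(g + 2)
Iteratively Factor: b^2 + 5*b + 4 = (b + 4)*(b + 1)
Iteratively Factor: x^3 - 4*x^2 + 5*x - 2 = (x - 1)*(x^2 - 3*x + 2) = (x - 1)^2*(x - 2)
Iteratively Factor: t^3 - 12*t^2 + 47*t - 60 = (t - 3)*(t^2 - 9*t + 20) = (t - 4)*(t - 3)*(t - 5)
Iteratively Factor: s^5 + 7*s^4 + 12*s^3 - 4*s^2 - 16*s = (s + 2)*(s^4 + 5*s^3 + 2*s^2 - 8*s) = (s + 2)^2*(s^3 + 3*s^2 - 4*s) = (s - 1)*(s + 2)^2*(s^2 + 4*s) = s*(s - 1)*(s + 2)^2*(s + 4)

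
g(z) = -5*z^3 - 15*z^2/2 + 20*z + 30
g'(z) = -15*z^2 - 15*z + 20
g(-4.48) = 239.45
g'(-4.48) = -213.86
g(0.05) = 30.98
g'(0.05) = 19.21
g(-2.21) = 3.14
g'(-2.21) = -20.11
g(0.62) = 38.33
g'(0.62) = 4.93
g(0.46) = 37.13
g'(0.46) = 9.93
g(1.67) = 19.20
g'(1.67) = -46.88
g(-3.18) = 51.34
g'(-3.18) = -83.99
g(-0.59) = 16.62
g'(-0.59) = 23.63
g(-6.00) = 720.00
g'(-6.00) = -430.00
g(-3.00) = 37.50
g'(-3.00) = -70.00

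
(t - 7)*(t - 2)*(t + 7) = t^3 - 2*t^2 - 49*t + 98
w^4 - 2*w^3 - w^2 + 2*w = w*(w - 2)*(w - 1)*(w + 1)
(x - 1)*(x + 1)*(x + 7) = x^3 + 7*x^2 - x - 7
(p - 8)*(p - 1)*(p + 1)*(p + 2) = p^4 - 6*p^3 - 17*p^2 + 6*p + 16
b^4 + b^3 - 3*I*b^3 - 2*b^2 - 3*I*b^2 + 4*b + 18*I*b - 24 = (b - 2)*(b + 3)*(b - 4*I)*(b + I)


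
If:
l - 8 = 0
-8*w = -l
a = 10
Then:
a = 10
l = 8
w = 1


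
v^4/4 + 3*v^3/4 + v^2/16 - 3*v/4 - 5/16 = (v/4 + 1/4)*(v - 1)*(v + 1/2)*(v + 5/2)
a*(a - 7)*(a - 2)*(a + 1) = a^4 - 8*a^3 + 5*a^2 + 14*a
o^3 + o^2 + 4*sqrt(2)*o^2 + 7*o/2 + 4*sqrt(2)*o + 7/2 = (o + 1)*(o + sqrt(2)/2)*(o + 7*sqrt(2)/2)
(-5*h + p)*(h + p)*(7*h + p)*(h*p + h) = -35*h^4*p - 35*h^4 - 33*h^3*p^2 - 33*h^3*p + 3*h^2*p^3 + 3*h^2*p^2 + h*p^4 + h*p^3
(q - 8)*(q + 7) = q^2 - q - 56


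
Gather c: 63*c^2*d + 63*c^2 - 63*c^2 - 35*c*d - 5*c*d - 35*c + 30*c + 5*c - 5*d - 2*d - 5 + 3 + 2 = 63*c^2*d - 40*c*d - 7*d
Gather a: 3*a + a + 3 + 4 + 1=4*a + 8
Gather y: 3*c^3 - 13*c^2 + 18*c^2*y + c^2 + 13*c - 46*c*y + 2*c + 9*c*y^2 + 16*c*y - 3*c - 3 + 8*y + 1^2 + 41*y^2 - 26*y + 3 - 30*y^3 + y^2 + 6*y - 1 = 3*c^3 - 12*c^2 + 12*c - 30*y^3 + y^2*(9*c + 42) + y*(18*c^2 - 30*c - 12)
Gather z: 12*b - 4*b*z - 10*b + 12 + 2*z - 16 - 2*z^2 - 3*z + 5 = 2*b - 2*z^2 + z*(-4*b - 1) + 1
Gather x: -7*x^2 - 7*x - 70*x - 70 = -7*x^2 - 77*x - 70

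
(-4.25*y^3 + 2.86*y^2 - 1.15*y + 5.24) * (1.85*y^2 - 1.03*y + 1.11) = -7.8625*y^5 + 9.6685*y^4 - 9.7908*y^3 + 14.0531*y^2 - 6.6737*y + 5.8164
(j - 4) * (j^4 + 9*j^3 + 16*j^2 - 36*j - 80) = j^5 + 5*j^4 - 20*j^3 - 100*j^2 + 64*j + 320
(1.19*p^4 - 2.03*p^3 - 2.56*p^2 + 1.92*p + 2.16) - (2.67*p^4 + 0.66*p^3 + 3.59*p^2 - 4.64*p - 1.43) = -1.48*p^4 - 2.69*p^3 - 6.15*p^2 + 6.56*p + 3.59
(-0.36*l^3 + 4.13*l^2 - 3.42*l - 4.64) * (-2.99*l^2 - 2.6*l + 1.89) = 1.0764*l^5 - 11.4127*l^4 - 1.1926*l^3 + 30.5713*l^2 + 5.6002*l - 8.7696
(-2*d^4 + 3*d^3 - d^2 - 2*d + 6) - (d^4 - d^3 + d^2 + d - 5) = -3*d^4 + 4*d^3 - 2*d^2 - 3*d + 11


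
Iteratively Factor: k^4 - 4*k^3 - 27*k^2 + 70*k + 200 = (k + 4)*(k^3 - 8*k^2 + 5*k + 50) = (k - 5)*(k + 4)*(k^2 - 3*k - 10) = (k - 5)*(k + 2)*(k + 4)*(k - 5)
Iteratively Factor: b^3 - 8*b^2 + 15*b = (b - 5)*(b^2 - 3*b) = (b - 5)*(b - 3)*(b)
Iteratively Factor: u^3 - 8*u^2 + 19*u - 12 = (u - 1)*(u^2 - 7*u + 12) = (u - 4)*(u - 1)*(u - 3)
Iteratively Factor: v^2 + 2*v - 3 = (v + 3)*(v - 1)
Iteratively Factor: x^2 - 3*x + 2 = (x - 1)*(x - 2)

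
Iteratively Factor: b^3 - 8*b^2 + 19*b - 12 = (b - 4)*(b^2 - 4*b + 3) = (b - 4)*(b - 1)*(b - 3)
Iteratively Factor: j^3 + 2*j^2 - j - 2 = (j + 2)*(j^2 - 1) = (j + 1)*(j + 2)*(j - 1)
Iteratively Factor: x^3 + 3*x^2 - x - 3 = (x + 1)*(x^2 + 2*x - 3) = (x + 1)*(x + 3)*(x - 1)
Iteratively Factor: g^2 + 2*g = (g)*(g + 2)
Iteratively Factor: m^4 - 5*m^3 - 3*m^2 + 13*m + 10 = (m + 1)*(m^3 - 6*m^2 + 3*m + 10) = (m - 5)*(m + 1)*(m^2 - m - 2) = (m - 5)*(m - 2)*(m + 1)*(m + 1)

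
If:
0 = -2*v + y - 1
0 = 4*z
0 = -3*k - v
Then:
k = 1/6 - y/6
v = y/2 - 1/2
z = 0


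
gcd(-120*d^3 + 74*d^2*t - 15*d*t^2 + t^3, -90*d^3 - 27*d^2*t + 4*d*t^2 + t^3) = -5*d + t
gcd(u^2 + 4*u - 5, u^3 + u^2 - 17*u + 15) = u^2 + 4*u - 5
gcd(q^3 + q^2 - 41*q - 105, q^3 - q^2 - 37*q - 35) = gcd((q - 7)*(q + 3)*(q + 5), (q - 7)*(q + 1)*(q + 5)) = q^2 - 2*q - 35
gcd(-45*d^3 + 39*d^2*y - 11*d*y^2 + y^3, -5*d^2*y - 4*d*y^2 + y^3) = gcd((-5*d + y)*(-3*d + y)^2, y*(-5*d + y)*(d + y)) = -5*d + y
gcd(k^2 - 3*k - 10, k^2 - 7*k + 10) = k - 5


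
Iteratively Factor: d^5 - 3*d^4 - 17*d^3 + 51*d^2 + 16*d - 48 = (d - 1)*(d^4 - 2*d^3 - 19*d^2 + 32*d + 48) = (d - 1)*(d + 4)*(d^3 - 6*d^2 + 5*d + 12) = (d - 1)*(d + 1)*(d + 4)*(d^2 - 7*d + 12) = (d - 3)*(d - 1)*(d + 1)*(d + 4)*(d - 4)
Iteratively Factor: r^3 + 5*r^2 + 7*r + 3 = (r + 1)*(r^2 + 4*r + 3) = (r + 1)*(r + 3)*(r + 1)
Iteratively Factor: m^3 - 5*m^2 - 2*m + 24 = (m + 2)*(m^2 - 7*m + 12) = (m - 3)*(m + 2)*(m - 4)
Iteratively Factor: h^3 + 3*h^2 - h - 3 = (h - 1)*(h^2 + 4*h + 3) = (h - 1)*(h + 3)*(h + 1)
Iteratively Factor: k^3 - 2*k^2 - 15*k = (k + 3)*(k^2 - 5*k) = (k - 5)*(k + 3)*(k)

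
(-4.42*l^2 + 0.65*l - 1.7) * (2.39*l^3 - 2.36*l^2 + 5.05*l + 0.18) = -10.5638*l^5 + 11.9847*l^4 - 27.918*l^3 + 6.4989*l^2 - 8.468*l - 0.306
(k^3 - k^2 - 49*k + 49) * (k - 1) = k^4 - 2*k^3 - 48*k^2 + 98*k - 49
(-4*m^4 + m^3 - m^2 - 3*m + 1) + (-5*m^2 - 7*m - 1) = -4*m^4 + m^3 - 6*m^2 - 10*m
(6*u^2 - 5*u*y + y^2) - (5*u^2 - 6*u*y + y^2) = u^2 + u*y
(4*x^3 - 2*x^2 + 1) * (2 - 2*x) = -8*x^4 + 12*x^3 - 4*x^2 - 2*x + 2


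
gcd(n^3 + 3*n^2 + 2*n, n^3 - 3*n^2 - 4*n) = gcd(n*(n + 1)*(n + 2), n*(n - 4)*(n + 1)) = n^2 + n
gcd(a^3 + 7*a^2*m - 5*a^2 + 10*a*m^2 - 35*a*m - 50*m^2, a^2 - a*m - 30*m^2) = a + 5*m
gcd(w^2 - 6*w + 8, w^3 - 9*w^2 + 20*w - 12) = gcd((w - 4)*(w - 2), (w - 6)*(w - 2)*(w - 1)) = w - 2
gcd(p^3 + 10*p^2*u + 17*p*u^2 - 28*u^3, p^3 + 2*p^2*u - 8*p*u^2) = p + 4*u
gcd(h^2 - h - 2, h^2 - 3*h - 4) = h + 1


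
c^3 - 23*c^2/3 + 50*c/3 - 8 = (c - 4)*(c - 3)*(c - 2/3)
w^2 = w^2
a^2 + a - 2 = (a - 1)*(a + 2)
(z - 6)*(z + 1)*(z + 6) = z^3 + z^2 - 36*z - 36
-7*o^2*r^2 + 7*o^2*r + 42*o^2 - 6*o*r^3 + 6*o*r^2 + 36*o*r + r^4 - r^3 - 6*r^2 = (-7*o + r)*(o + r)*(r - 3)*(r + 2)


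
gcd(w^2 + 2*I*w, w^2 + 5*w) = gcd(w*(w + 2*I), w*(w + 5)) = w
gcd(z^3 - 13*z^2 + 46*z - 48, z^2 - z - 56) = z - 8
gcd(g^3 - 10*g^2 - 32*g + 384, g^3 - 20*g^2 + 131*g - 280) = g - 8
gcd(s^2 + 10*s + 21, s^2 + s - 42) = s + 7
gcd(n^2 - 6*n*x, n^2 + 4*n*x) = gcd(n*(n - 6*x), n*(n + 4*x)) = n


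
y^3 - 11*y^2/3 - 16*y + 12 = (y - 6)*(y - 2/3)*(y + 3)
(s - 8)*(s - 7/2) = s^2 - 23*s/2 + 28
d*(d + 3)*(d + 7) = d^3 + 10*d^2 + 21*d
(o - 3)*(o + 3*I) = o^2 - 3*o + 3*I*o - 9*I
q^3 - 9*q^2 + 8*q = q*(q - 8)*(q - 1)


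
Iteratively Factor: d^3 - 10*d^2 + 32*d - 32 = (d - 2)*(d^2 - 8*d + 16) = (d - 4)*(d - 2)*(d - 4)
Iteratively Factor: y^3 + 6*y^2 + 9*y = (y)*(y^2 + 6*y + 9) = y*(y + 3)*(y + 3)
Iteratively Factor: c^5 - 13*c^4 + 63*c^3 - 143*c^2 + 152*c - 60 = (c - 5)*(c^4 - 8*c^3 + 23*c^2 - 28*c + 12) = (c - 5)*(c - 2)*(c^3 - 6*c^2 + 11*c - 6) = (c - 5)*(c - 2)*(c - 1)*(c^2 - 5*c + 6) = (c - 5)*(c - 2)^2*(c - 1)*(c - 3)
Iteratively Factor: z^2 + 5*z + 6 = (z + 2)*(z + 3)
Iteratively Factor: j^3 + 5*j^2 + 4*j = (j + 4)*(j^2 + j) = j*(j + 4)*(j + 1)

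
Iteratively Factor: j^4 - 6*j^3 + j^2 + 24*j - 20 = (j - 2)*(j^3 - 4*j^2 - 7*j + 10) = (j - 2)*(j + 2)*(j^2 - 6*j + 5) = (j - 2)*(j - 1)*(j + 2)*(j - 5)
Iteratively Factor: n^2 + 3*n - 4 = (n + 4)*(n - 1)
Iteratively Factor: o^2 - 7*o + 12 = (o - 3)*(o - 4)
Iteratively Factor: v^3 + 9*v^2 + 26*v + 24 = (v + 4)*(v^2 + 5*v + 6) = (v + 2)*(v + 4)*(v + 3)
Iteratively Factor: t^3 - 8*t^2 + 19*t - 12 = (t - 3)*(t^2 - 5*t + 4) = (t - 3)*(t - 1)*(t - 4)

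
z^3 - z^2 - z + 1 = (z - 1)^2*(z + 1)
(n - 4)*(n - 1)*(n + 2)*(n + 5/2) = n^4 - n^3/2 - 27*n^2/2 - 7*n + 20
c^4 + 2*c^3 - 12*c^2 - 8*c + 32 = (c - 2)^2*(c + 2)*(c + 4)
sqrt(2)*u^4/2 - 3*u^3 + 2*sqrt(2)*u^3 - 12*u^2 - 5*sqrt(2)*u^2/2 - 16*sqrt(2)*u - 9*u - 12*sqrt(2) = (u/2 + sqrt(2)/2)*(u + 3)*(u - 4*sqrt(2))*(sqrt(2)*u + sqrt(2))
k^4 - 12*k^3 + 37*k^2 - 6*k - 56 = (k - 7)*(k - 4)*(k - 2)*(k + 1)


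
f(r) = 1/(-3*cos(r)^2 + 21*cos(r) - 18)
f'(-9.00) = -0.00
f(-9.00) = -0.03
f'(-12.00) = 1.47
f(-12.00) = -0.41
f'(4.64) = -0.06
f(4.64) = -0.05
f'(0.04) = 4166.67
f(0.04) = -83.33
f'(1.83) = 0.04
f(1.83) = -0.04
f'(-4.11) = 0.02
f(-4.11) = -0.03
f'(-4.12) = 0.02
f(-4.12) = -0.03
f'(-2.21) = -0.02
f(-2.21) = -0.03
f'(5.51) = -0.57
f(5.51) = -0.22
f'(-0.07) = -777.45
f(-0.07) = -27.21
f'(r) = (-6*sin(r)*cos(r) + 21*sin(r))/(-3*cos(r)^2 + 21*cos(r) - 18)^2 = (7 - 2*cos(r))*sin(r)/(3*(cos(r)^2 - 7*cos(r) + 6)^2)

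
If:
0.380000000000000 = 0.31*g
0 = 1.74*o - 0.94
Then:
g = 1.23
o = 0.54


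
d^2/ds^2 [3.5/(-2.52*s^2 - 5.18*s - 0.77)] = (44.4528*s^2 + 91.3752*s - 3.5*(5.04*s + 5.18)*(10.08*s + 10.36) + 13.5828)/(2.52*s^2 + 5.18*s + 0.77)^3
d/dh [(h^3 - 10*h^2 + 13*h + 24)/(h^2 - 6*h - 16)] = (h^2 + 4*h - 1)/(h^2 + 4*h + 4)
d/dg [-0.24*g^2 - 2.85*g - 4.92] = -0.48*g - 2.85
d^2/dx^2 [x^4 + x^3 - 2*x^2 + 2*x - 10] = 12*x^2 + 6*x - 4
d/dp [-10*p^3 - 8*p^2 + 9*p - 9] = -30*p^2 - 16*p + 9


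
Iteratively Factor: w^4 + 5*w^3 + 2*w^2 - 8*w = (w)*(w^3 + 5*w^2 + 2*w - 8) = w*(w + 4)*(w^2 + w - 2) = w*(w - 1)*(w + 4)*(w + 2)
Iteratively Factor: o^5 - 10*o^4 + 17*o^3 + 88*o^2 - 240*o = (o)*(o^4 - 10*o^3 + 17*o^2 + 88*o - 240) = o*(o - 5)*(o^3 - 5*o^2 - 8*o + 48) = o*(o - 5)*(o + 3)*(o^2 - 8*o + 16) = o*(o - 5)*(o - 4)*(o + 3)*(o - 4)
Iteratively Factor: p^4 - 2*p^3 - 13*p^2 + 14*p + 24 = (p + 3)*(p^3 - 5*p^2 + 2*p + 8) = (p - 2)*(p + 3)*(p^2 - 3*p - 4) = (p - 4)*(p - 2)*(p + 3)*(p + 1)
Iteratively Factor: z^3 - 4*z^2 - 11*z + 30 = (z - 2)*(z^2 - 2*z - 15) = (z - 5)*(z - 2)*(z + 3)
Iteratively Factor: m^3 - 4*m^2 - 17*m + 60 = (m + 4)*(m^2 - 8*m + 15) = (m - 5)*(m + 4)*(m - 3)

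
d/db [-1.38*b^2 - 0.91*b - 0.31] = -2.76*b - 0.91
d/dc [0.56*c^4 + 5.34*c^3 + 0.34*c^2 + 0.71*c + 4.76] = 2.24*c^3 + 16.02*c^2 + 0.68*c + 0.71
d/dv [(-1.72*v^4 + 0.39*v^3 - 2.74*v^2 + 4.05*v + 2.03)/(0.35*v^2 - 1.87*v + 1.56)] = (-1.204*v^5 + 9.7857*v^4 - 12.1914*v^3 + 5.5315*v^2 - 9.9698*v + 10.1141)/(0.1225*v^4 - 1.309*v^3 + 4.5889*v^2 - 5.8344*v + 2.4336)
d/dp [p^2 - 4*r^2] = 2*p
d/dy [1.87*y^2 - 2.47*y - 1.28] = 3.74*y - 2.47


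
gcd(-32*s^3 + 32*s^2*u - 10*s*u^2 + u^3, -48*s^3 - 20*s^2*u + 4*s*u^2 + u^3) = 4*s - u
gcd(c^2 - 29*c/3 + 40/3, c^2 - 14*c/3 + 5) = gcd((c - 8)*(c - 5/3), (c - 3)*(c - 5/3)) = c - 5/3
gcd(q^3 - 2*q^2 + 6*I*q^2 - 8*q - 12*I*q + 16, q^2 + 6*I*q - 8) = q^2 + 6*I*q - 8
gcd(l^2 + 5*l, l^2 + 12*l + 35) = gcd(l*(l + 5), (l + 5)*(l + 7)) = l + 5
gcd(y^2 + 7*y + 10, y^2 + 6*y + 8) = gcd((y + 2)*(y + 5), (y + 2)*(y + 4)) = y + 2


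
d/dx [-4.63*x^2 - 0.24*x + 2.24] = -9.26*x - 0.24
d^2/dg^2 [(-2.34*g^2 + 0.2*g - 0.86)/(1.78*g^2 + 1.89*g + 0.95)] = (17.011816*g^3 + 7.392696*g^2 - 19.388472*g - 8.177392)/(5.639752*g^6 + 17.964828*g^5 + 28.104954*g^4 + 25.927209*g^3 + 14.999835*g^2 + 5.117175*g + 0.857375)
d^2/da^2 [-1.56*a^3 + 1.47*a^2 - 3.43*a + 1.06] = 2.94 - 9.36*a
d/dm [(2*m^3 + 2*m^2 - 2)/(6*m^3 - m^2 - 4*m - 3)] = 2*(-7*m^4 - 8*m^3 + 5*m^2 - 8*m - 4)/(36*m^6 - 12*m^5 - 47*m^4 - 28*m^3 + 22*m^2 + 24*m + 9)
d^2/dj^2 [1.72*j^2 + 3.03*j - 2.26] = 3.44000000000000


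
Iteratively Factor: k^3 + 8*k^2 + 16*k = (k)*(k^2 + 8*k + 16) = k*(k + 4)*(k + 4)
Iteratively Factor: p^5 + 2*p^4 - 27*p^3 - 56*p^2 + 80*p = (p + 4)*(p^4 - 2*p^3 - 19*p^2 + 20*p) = (p - 5)*(p + 4)*(p^3 + 3*p^2 - 4*p) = (p - 5)*(p - 1)*(p + 4)*(p^2 + 4*p) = (p - 5)*(p - 1)*(p + 4)^2*(p)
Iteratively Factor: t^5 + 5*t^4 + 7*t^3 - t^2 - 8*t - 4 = (t + 2)*(t^4 + 3*t^3 + t^2 - 3*t - 2) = (t + 1)*(t + 2)*(t^3 + 2*t^2 - t - 2) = (t + 1)*(t + 2)^2*(t^2 - 1) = (t + 1)^2*(t + 2)^2*(t - 1)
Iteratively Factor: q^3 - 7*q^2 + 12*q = (q)*(q^2 - 7*q + 12) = q*(q - 3)*(q - 4)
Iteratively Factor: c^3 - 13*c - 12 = (c + 1)*(c^2 - c - 12) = (c + 1)*(c + 3)*(c - 4)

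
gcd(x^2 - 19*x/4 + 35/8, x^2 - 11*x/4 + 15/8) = x - 5/4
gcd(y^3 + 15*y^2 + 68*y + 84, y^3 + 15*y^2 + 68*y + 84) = y^3 + 15*y^2 + 68*y + 84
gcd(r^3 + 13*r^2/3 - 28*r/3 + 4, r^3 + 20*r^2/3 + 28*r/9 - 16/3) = r^2 + 16*r/3 - 4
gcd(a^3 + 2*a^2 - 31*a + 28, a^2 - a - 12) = a - 4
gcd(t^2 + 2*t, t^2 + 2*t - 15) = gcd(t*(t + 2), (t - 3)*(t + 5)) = 1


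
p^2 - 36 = (p - 6)*(p + 6)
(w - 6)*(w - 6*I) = w^2 - 6*w - 6*I*w + 36*I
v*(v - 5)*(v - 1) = v^3 - 6*v^2 + 5*v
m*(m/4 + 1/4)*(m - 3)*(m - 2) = m^4/4 - m^3 + m^2/4 + 3*m/2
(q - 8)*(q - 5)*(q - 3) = q^3 - 16*q^2 + 79*q - 120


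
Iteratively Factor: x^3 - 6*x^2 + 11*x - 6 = (x - 1)*(x^2 - 5*x + 6) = (x - 2)*(x - 1)*(x - 3)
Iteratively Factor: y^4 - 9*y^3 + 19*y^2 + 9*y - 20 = (y - 1)*(y^3 - 8*y^2 + 11*y + 20) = (y - 1)*(y + 1)*(y^2 - 9*y + 20) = (y - 5)*(y - 1)*(y + 1)*(y - 4)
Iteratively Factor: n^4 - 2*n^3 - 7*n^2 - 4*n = (n + 1)*(n^3 - 3*n^2 - 4*n) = (n - 4)*(n + 1)*(n^2 + n) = (n - 4)*(n + 1)^2*(n)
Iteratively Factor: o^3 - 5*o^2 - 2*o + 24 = (o - 4)*(o^2 - o - 6) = (o - 4)*(o - 3)*(o + 2)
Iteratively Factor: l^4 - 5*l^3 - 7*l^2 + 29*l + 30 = (l + 1)*(l^3 - 6*l^2 - l + 30) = (l + 1)*(l + 2)*(l^2 - 8*l + 15) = (l - 3)*(l + 1)*(l + 2)*(l - 5)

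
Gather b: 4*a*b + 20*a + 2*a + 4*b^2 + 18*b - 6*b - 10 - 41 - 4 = 22*a + 4*b^2 + b*(4*a + 12) - 55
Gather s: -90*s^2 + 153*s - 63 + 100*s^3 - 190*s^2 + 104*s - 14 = 100*s^3 - 280*s^2 + 257*s - 77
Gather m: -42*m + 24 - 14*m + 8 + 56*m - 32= 0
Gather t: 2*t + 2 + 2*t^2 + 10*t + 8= 2*t^2 + 12*t + 10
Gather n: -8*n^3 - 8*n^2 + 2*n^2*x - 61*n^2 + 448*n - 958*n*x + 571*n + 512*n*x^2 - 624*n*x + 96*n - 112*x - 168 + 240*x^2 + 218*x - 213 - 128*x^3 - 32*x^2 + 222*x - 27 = -8*n^3 + n^2*(2*x - 69) + n*(512*x^2 - 1582*x + 1115) - 128*x^3 + 208*x^2 + 328*x - 408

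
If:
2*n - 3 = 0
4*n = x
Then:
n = 3/2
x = 6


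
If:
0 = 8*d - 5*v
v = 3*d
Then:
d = 0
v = 0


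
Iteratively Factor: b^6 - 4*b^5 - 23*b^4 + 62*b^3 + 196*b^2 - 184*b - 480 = (b - 5)*(b^5 + b^4 - 18*b^3 - 28*b^2 + 56*b + 96) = (b - 5)*(b - 4)*(b^4 + 5*b^3 + 2*b^2 - 20*b - 24) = (b - 5)*(b - 4)*(b + 2)*(b^3 + 3*b^2 - 4*b - 12) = (b - 5)*(b - 4)*(b + 2)*(b + 3)*(b^2 - 4) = (b - 5)*(b - 4)*(b - 2)*(b + 2)*(b + 3)*(b + 2)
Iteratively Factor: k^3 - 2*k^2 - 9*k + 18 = (k - 3)*(k^2 + k - 6) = (k - 3)*(k - 2)*(k + 3)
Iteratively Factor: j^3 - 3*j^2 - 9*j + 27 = (j - 3)*(j^2 - 9) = (j - 3)^2*(j + 3)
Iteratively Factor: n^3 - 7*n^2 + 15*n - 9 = (n - 3)*(n^2 - 4*n + 3) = (n - 3)*(n - 1)*(n - 3)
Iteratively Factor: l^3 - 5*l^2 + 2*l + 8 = (l - 4)*(l^2 - l - 2) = (l - 4)*(l + 1)*(l - 2)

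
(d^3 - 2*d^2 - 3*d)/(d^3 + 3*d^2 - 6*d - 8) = d*(d - 3)/(d^2 + 2*d - 8)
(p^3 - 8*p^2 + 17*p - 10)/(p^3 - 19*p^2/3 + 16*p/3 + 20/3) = 3*(p - 1)/(3*p + 2)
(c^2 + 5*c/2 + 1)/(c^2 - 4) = (c + 1/2)/(c - 2)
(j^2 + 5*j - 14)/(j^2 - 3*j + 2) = (j + 7)/(j - 1)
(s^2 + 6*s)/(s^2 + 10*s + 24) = s/(s + 4)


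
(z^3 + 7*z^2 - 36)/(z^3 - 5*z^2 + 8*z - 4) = (z^2 + 9*z + 18)/(z^2 - 3*z + 2)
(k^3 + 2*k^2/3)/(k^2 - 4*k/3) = k*(3*k + 2)/(3*k - 4)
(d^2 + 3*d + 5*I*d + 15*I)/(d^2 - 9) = (d + 5*I)/(d - 3)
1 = 1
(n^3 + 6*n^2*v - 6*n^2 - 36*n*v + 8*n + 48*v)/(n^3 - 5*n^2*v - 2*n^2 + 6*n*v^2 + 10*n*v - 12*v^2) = (n^2 + 6*n*v - 4*n - 24*v)/(n^2 - 5*n*v + 6*v^2)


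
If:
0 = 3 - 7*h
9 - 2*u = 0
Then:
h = 3/7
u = 9/2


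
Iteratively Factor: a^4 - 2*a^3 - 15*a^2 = (a - 5)*(a^3 + 3*a^2) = a*(a - 5)*(a^2 + 3*a) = a*(a - 5)*(a + 3)*(a)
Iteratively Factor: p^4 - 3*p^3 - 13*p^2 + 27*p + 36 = (p + 3)*(p^3 - 6*p^2 + 5*p + 12) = (p + 1)*(p + 3)*(p^2 - 7*p + 12) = (p - 4)*(p + 1)*(p + 3)*(p - 3)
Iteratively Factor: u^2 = (u)*(u)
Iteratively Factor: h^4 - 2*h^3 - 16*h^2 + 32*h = (h)*(h^3 - 2*h^2 - 16*h + 32) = h*(h - 4)*(h^2 + 2*h - 8) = h*(h - 4)*(h - 2)*(h + 4)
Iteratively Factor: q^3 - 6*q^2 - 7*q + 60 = (q + 3)*(q^2 - 9*q + 20) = (q - 5)*(q + 3)*(q - 4)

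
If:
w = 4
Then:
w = 4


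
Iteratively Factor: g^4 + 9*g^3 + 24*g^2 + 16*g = (g)*(g^3 + 9*g^2 + 24*g + 16) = g*(g + 1)*(g^2 + 8*g + 16) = g*(g + 1)*(g + 4)*(g + 4)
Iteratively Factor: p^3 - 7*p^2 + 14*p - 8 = (p - 1)*(p^2 - 6*p + 8) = (p - 4)*(p - 1)*(p - 2)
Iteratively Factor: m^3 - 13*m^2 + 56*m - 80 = (m - 4)*(m^2 - 9*m + 20) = (m - 4)^2*(m - 5)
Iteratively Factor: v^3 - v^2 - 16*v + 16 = (v + 4)*(v^2 - 5*v + 4) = (v - 4)*(v + 4)*(v - 1)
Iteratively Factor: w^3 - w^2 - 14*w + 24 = (w - 3)*(w^2 + 2*w - 8) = (w - 3)*(w + 4)*(w - 2)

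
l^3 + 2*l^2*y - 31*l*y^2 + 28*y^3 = (l - 4*y)*(l - y)*(l + 7*y)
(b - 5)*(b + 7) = b^2 + 2*b - 35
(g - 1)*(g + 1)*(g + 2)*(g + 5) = g^4 + 7*g^3 + 9*g^2 - 7*g - 10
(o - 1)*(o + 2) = o^2 + o - 2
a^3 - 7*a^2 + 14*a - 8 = (a - 4)*(a - 2)*(a - 1)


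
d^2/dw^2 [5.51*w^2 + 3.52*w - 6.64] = 11.0200000000000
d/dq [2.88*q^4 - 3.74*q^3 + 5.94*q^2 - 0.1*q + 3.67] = 11.52*q^3 - 11.22*q^2 + 11.88*q - 0.1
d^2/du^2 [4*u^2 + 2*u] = 8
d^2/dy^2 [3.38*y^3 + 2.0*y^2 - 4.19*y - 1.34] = 20.28*y + 4.0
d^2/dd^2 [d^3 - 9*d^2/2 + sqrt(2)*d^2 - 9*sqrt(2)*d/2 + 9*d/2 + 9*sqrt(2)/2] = 6*d - 9 + 2*sqrt(2)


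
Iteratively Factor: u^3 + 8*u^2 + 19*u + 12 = (u + 3)*(u^2 + 5*u + 4) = (u + 1)*(u + 3)*(u + 4)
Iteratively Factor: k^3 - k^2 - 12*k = (k + 3)*(k^2 - 4*k) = (k - 4)*(k + 3)*(k)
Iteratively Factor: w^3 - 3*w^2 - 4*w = (w - 4)*(w^2 + w) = (w - 4)*(w + 1)*(w)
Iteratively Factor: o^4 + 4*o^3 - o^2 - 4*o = (o + 1)*(o^3 + 3*o^2 - 4*o) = (o + 1)*(o + 4)*(o^2 - o) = (o - 1)*(o + 1)*(o + 4)*(o)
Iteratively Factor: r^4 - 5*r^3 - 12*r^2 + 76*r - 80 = (r + 4)*(r^3 - 9*r^2 + 24*r - 20) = (r - 5)*(r + 4)*(r^2 - 4*r + 4) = (r - 5)*(r - 2)*(r + 4)*(r - 2)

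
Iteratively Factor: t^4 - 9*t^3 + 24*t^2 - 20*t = (t - 2)*(t^3 - 7*t^2 + 10*t) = (t - 5)*(t - 2)*(t^2 - 2*t) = t*(t - 5)*(t - 2)*(t - 2)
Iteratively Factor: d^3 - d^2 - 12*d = (d + 3)*(d^2 - 4*d) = (d - 4)*(d + 3)*(d)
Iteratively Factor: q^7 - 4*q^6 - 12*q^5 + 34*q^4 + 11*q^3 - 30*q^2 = (q - 1)*(q^6 - 3*q^5 - 15*q^4 + 19*q^3 + 30*q^2) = q*(q - 1)*(q^5 - 3*q^4 - 15*q^3 + 19*q^2 + 30*q) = q*(q - 1)*(q + 1)*(q^4 - 4*q^3 - 11*q^2 + 30*q) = q^2*(q - 1)*(q + 1)*(q^3 - 4*q^2 - 11*q + 30) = q^2*(q - 5)*(q - 1)*(q + 1)*(q^2 + q - 6) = q^2*(q - 5)*(q - 2)*(q - 1)*(q + 1)*(q + 3)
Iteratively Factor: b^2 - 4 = (b - 2)*(b + 2)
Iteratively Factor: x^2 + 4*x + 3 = (x + 3)*(x + 1)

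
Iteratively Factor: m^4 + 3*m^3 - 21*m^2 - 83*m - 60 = (m + 1)*(m^3 + 2*m^2 - 23*m - 60) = (m + 1)*(m + 4)*(m^2 - 2*m - 15) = (m - 5)*(m + 1)*(m + 4)*(m + 3)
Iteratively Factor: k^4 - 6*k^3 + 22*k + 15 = (k - 3)*(k^3 - 3*k^2 - 9*k - 5) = (k - 3)*(k + 1)*(k^2 - 4*k - 5) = (k - 3)*(k + 1)^2*(k - 5)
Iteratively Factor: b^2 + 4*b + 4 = (b + 2)*(b + 2)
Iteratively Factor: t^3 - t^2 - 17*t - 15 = (t + 3)*(t^2 - 4*t - 5) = (t - 5)*(t + 3)*(t + 1)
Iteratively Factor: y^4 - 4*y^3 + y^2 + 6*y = (y - 3)*(y^3 - y^2 - 2*y) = (y - 3)*(y - 2)*(y^2 + y) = (y - 3)*(y - 2)*(y + 1)*(y)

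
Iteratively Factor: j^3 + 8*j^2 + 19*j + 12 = (j + 3)*(j^2 + 5*j + 4) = (j + 3)*(j + 4)*(j + 1)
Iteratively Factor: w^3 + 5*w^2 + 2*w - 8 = (w + 4)*(w^2 + w - 2) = (w - 1)*(w + 4)*(w + 2)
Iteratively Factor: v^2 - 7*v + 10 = (v - 2)*(v - 5)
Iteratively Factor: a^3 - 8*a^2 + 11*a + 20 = (a - 4)*(a^2 - 4*a - 5) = (a - 4)*(a + 1)*(a - 5)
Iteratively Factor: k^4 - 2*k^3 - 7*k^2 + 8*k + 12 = (k - 2)*(k^3 - 7*k - 6) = (k - 2)*(k + 1)*(k^2 - k - 6) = (k - 2)*(k + 1)*(k + 2)*(k - 3)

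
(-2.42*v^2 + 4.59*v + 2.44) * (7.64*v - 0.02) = -18.4888*v^3 + 35.116*v^2 + 18.5498*v - 0.0488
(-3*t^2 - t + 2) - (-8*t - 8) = -3*t^2 + 7*t + 10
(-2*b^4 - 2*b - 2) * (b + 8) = -2*b^5 - 16*b^4 - 2*b^2 - 18*b - 16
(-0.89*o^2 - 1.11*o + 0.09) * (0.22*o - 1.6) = -0.1958*o^3 + 1.1798*o^2 + 1.7958*o - 0.144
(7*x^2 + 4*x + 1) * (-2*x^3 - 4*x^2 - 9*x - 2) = -14*x^5 - 36*x^4 - 81*x^3 - 54*x^2 - 17*x - 2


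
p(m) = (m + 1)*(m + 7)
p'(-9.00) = -10.00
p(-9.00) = 16.00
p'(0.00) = 8.00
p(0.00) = 7.00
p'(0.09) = 8.18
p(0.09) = 7.73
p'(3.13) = 14.26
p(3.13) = 41.84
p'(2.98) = 13.96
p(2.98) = 39.72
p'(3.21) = 14.42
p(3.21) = 42.98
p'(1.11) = 10.22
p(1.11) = 17.11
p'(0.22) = 8.44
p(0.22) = 8.81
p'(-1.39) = 5.22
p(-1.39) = -2.19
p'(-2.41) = 3.18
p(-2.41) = -6.47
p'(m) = 2*m + 8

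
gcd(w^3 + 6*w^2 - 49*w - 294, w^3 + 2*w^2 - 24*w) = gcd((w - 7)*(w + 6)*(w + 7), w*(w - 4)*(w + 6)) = w + 6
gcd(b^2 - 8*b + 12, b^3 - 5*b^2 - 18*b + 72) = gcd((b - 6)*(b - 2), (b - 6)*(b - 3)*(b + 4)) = b - 6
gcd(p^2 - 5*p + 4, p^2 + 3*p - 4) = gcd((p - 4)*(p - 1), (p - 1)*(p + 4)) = p - 1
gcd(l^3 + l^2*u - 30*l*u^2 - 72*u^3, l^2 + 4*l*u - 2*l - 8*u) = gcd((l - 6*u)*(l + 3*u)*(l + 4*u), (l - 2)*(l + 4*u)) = l + 4*u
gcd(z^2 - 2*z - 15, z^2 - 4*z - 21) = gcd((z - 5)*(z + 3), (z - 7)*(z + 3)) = z + 3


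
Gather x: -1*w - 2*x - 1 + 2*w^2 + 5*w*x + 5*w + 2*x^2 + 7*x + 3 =2*w^2 + 4*w + 2*x^2 + x*(5*w + 5) + 2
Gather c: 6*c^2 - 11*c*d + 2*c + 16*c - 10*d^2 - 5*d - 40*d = 6*c^2 + c*(18 - 11*d) - 10*d^2 - 45*d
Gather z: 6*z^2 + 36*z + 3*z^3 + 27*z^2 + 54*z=3*z^3 + 33*z^2 + 90*z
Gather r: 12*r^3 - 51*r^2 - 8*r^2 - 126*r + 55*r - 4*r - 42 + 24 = 12*r^3 - 59*r^2 - 75*r - 18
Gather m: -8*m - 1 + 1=-8*m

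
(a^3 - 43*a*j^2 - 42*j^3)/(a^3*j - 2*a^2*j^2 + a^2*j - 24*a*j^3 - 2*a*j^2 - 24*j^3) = (-a^3 + 43*a*j^2 + 42*j^3)/(j*(-a^3 + 2*a^2*j - a^2 + 24*a*j^2 + 2*a*j + 24*j^2))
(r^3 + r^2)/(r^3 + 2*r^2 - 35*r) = r*(r + 1)/(r^2 + 2*r - 35)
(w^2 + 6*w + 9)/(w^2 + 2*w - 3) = (w + 3)/(w - 1)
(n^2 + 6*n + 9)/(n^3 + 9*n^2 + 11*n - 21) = (n + 3)/(n^2 + 6*n - 7)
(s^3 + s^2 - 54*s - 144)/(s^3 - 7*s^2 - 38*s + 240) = (s + 3)/(s - 5)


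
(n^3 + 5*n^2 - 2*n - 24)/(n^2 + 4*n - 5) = (n^3 + 5*n^2 - 2*n - 24)/(n^2 + 4*n - 5)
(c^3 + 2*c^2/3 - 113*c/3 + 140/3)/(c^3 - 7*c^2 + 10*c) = (3*c^2 + 17*c - 28)/(3*c*(c - 2))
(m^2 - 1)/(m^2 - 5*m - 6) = (m - 1)/(m - 6)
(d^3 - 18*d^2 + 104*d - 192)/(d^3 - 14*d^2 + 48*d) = (d - 4)/d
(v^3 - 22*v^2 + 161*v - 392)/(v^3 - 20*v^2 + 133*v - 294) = (v - 8)/(v - 6)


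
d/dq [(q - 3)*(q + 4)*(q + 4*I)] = 3*q^2 + q*(2 + 8*I) - 12 + 4*I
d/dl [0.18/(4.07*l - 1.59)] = -0.7326/(4.07*l - 1.59)^2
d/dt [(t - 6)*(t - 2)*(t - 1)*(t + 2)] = 4*t^3 - 21*t^2 + 4*t + 28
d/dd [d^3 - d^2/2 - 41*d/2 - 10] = 3*d^2 - d - 41/2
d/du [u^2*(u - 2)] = u*(3*u - 4)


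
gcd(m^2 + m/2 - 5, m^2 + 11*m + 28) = 1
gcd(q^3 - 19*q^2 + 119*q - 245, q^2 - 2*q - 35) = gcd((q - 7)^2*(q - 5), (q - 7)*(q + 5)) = q - 7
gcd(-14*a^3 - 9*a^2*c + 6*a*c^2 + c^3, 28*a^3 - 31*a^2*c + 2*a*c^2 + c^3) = 7*a + c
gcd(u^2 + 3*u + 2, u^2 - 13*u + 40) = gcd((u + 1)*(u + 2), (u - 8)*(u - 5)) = 1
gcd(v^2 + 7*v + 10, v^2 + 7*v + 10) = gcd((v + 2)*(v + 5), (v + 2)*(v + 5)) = v^2 + 7*v + 10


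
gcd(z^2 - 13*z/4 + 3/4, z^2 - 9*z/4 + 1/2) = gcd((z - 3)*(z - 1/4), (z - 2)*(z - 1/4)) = z - 1/4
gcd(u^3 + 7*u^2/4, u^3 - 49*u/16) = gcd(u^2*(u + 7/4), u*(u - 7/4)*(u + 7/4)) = u^2 + 7*u/4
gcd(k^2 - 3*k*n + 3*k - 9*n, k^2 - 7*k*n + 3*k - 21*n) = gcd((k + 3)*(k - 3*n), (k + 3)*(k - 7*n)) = k + 3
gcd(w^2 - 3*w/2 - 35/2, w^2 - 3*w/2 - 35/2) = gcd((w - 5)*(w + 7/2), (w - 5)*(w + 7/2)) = w^2 - 3*w/2 - 35/2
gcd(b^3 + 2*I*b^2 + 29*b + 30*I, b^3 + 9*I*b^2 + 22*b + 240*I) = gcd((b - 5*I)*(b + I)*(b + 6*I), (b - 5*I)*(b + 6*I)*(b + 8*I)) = b^2 + I*b + 30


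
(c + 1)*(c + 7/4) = c^2 + 11*c/4 + 7/4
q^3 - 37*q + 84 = (q - 4)*(q - 3)*(q + 7)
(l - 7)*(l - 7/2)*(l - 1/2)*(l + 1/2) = l^4 - 21*l^3/2 + 97*l^2/4 + 21*l/8 - 49/8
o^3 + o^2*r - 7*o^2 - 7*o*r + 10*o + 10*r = (o - 5)*(o - 2)*(o + r)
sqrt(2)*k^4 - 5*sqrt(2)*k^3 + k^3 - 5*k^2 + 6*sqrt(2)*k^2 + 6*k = k*(k - 3)*(k - 2)*(sqrt(2)*k + 1)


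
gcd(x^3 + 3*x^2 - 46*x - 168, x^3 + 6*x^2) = x + 6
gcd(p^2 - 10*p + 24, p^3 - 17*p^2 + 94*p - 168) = p^2 - 10*p + 24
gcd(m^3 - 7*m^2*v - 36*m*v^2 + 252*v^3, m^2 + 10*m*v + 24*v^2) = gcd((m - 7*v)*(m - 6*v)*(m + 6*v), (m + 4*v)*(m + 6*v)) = m + 6*v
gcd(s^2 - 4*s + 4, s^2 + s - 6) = s - 2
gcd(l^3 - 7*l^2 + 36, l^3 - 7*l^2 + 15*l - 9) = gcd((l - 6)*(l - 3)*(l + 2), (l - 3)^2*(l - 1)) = l - 3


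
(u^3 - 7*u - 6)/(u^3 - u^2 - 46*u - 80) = (u^2 - 2*u - 3)/(u^2 - 3*u - 40)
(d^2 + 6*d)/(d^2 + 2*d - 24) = d/(d - 4)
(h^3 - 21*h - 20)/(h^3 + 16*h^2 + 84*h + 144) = (h^2 - 4*h - 5)/(h^2 + 12*h + 36)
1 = 1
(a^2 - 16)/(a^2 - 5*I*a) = (a^2 - 16)/(a*(a - 5*I))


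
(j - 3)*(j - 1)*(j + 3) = j^3 - j^2 - 9*j + 9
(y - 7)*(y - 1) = y^2 - 8*y + 7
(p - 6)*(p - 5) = p^2 - 11*p + 30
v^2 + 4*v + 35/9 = (v + 5/3)*(v + 7/3)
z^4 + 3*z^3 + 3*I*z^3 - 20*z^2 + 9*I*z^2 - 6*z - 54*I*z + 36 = (z - 3)*(z + 6)*(z + I)*(z + 2*I)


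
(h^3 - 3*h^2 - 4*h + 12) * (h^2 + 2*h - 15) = h^5 - h^4 - 25*h^3 + 49*h^2 + 84*h - 180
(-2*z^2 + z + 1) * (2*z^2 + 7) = -4*z^4 + 2*z^3 - 12*z^2 + 7*z + 7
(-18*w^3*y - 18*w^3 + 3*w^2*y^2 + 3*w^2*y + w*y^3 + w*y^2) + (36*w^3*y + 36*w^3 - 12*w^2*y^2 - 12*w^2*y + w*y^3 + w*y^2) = 18*w^3*y + 18*w^3 - 9*w^2*y^2 - 9*w^2*y + 2*w*y^3 + 2*w*y^2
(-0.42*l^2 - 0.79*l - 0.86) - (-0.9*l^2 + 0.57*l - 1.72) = 0.48*l^2 - 1.36*l + 0.86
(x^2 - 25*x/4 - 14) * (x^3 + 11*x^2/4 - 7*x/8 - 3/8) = x^5 - 7*x^4/2 - 513*x^3/16 - 1069*x^2/32 + 467*x/32 + 21/4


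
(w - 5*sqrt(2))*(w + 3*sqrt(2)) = w^2 - 2*sqrt(2)*w - 30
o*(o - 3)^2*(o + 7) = o^4 + o^3 - 33*o^2 + 63*o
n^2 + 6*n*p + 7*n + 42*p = (n + 7)*(n + 6*p)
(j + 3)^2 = j^2 + 6*j + 9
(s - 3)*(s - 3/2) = s^2 - 9*s/2 + 9/2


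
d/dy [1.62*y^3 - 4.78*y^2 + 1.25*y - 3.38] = 4.86*y^2 - 9.56*y + 1.25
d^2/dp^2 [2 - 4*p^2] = -8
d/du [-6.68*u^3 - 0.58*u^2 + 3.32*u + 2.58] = -20.04*u^2 - 1.16*u + 3.32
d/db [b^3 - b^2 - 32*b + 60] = 3*b^2 - 2*b - 32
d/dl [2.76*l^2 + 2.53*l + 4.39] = 5.52*l + 2.53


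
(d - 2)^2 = d^2 - 4*d + 4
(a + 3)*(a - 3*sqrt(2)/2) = a^2 - 3*sqrt(2)*a/2 + 3*a - 9*sqrt(2)/2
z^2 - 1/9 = (z - 1/3)*(z + 1/3)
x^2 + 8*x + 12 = (x + 2)*(x + 6)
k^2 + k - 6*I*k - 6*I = (k + 1)*(k - 6*I)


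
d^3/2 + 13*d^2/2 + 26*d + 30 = (d/2 + 1)*(d + 5)*(d + 6)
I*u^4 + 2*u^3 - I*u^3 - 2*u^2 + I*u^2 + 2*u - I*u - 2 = (u - 2*I)*(u - I)*(u + I)*(I*u - I)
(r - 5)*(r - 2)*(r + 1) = r^3 - 6*r^2 + 3*r + 10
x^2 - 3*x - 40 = (x - 8)*(x + 5)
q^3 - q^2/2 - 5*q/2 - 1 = (q - 2)*(q + 1/2)*(q + 1)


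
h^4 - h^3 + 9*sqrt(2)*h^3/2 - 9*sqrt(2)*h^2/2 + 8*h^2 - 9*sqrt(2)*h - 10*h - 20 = (h - 2)*(h + 1)*(h + 2*sqrt(2))*(h + 5*sqrt(2)/2)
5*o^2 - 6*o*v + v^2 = (-5*o + v)*(-o + v)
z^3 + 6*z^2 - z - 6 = (z - 1)*(z + 1)*(z + 6)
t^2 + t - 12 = (t - 3)*(t + 4)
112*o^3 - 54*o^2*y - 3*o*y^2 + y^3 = (-8*o + y)*(-2*o + y)*(7*o + y)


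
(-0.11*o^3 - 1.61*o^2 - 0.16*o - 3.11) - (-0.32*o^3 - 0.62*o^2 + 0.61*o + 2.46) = 0.21*o^3 - 0.99*o^2 - 0.77*o - 5.57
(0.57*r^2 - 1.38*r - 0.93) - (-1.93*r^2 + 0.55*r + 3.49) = 2.5*r^2 - 1.93*r - 4.42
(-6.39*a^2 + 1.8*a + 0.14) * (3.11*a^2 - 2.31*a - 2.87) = -19.8729*a^4 + 20.3589*a^3 + 14.6167*a^2 - 5.4894*a - 0.4018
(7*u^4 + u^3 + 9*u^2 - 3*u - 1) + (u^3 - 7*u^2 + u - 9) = 7*u^4 + 2*u^3 + 2*u^2 - 2*u - 10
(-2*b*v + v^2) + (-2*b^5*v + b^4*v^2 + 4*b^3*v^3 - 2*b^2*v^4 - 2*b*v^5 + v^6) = -2*b^5*v + b^4*v^2 + 4*b^3*v^3 - 2*b^2*v^4 - 2*b*v^5 - 2*b*v + v^6 + v^2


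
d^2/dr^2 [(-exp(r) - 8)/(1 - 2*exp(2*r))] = (4*exp(4*r) + 128*exp(3*r) + 12*exp(2*r) + 64*exp(r) + 1)*exp(r)/(8*exp(6*r) - 12*exp(4*r) + 6*exp(2*r) - 1)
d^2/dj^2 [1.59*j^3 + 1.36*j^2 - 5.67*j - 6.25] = 9.54*j + 2.72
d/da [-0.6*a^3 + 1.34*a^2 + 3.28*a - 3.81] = -1.8*a^2 + 2.68*a + 3.28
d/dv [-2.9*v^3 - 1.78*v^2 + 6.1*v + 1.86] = -8.7*v^2 - 3.56*v + 6.1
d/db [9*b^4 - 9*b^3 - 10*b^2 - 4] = b*(36*b^2 - 27*b - 20)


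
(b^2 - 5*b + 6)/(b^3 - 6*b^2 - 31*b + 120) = (b - 2)/(b^2 - 3*b - 40)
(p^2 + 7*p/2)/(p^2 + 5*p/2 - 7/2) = p/(p - 1)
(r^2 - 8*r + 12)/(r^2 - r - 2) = (r - 6)/(r + 1)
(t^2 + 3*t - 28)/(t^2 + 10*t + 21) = (t - 4)/(t + 3)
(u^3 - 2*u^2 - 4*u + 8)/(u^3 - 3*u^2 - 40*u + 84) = (u^2 - 4)/(u^2 - u - 42)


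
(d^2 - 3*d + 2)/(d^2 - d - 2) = (d - 1)/(d + 1)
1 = 1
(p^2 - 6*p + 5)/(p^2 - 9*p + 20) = (p - 1)/(p - 4)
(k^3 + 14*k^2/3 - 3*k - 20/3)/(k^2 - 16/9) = 3*(k^2 + 6*k + 5)/(3*k + 4)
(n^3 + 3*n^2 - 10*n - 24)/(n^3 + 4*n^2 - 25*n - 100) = (n^2 - n - 6)/(n^2 - 25)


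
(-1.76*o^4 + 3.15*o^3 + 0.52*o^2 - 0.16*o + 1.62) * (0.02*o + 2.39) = -0.0352*o^5 - 4.1434*o^4 + 7.5389*o^3 + 1.2396*o^2 - 0.35*o + 3.8718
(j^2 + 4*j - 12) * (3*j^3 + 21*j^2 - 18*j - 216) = 3*j^5 + 33*j^4 + 30*j^3 - 540*j^2 - 648*j + 2592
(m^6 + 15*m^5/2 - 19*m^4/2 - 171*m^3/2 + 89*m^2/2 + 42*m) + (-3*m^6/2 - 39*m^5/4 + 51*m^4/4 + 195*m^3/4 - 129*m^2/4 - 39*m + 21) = -m^6/2 - 9*m^5/4 + 13*m^4/4 - 147*m^3/4 + 49*m^2/4 + 3*m + 21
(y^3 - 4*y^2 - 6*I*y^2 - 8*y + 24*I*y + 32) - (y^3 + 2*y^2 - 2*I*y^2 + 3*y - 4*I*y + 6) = -6*y^2 - 4*I*y^2 - 11*y + 28*I*y + 26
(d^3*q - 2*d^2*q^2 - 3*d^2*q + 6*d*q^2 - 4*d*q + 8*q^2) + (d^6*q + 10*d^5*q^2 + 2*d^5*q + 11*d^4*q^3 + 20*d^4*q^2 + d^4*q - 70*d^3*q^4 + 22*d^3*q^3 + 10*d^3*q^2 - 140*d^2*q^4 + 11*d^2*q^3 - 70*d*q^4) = d^6*q + 10*d^5*q^2 + 2*d^5*q + 11*d^4*q^3 + 20*d^4*q^2 + d^4*q - 70*d^3*q^4 + 22*d^3*q^3 + 10*d^3*q^2 + d^3*q - 140*d^2*q^4 + 11*d^2*q^3 - 2*d^2*q^2 - 3*d^2*q - 70*d*q^4 + 6*d*q^2 - 4*d*q + 8*q^2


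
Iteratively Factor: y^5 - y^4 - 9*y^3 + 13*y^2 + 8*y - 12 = (y - 1)*(y^4 - 9*y^2 + 4*y + 12) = (y - 1)*(y + 3)*(y^3 - 3*y^2 + 4) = (y - 2)*(y - 1)*(y + 3)*(y^2 - y - 2) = (y - 2)*(y - 1)*(y + 1)*(y + 3)*(y - 2)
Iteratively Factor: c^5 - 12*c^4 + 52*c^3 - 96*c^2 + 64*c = (c - 4)*(c^4 - 8*c^3 + 20*c^2 - 16*c) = (c - 4)^2*(c^3 - 4*c^2 + 4*c) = (c - 4)^2*(c - 2)*(c^2 - 2*c) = (c - 4)^2*(c - 2)^2*(c)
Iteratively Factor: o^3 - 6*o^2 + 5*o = (o - 1)*(o^2 - 5*o) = o*(o - 1)*(o - 5)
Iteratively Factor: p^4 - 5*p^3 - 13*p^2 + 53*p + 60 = (p + 3)*(p^3 - 8*p^2 + 11*p + 20) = (p - 5)*(p + 3)*(p^2 - 3*p - 4) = (p - 5)*(p - 4)*(p + 3)*(p + 1)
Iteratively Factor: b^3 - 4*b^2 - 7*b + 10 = (b + 2)*(b^2 - 6*b + 5) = (b - 5)*(b + 2)*(b - 1)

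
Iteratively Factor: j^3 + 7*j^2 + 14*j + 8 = (j + 1)*(j^2 + 6*j + 8) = (j + 1)*(j + 4)*(j + 2)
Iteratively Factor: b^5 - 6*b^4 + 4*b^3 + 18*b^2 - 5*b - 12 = (b - 1)*(b^4 - 5*b^3 - b^2 + 17*b + 12) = (b - 1)*(b + 1)*(b^3 - 6*b^2 + 5*b + 12) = (b - 4)*(b - 1)*(b + 1)*(b^2 - 2*b - 3) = (b - 4)*(b - 1)*(b + 1)^2*(b - 3)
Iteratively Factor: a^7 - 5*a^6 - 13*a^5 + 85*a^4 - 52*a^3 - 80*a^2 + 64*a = (a + 4)*(a^6 - 9*a^5 + 23*a^4 - 7*a^3 - 24*a^2 + 16*a) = (a - 1)*(a + 4)*(a^5 - 8*a^4 + 15*a^3 + 8*a^2 - 16*a) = (a - 4)*(a - 1)*(a + 4)*(a^4 - 4*a^3 - a^2 + 4*a) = (a - 4)*(a - 1)^2*(a + 4)*(a^3 - 3*a^2 - 4*a) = (a - 4)^2*(a - 1)^2*(a + 4)*(a^2 + a) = a*(a - 4)^2*(a - 1)^2*(a + 4)*(a + 1)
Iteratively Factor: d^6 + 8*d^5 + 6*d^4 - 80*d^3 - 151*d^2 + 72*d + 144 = (d + 3)*(d^5 + 5*d^4 - 9*d^3 - 53*d^2 + 8*d + 48) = (d - 1)*(d + 3)*(d^4 + 6*d^3 - 3*d^2 - 56*d - 48) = (d - 1)*(d + 3)*(d + 4)*(d^3 + 2*d^2 - 11*d - 12) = (d - 1)*(d + 3)*(d + 4)^2*(d^2 - 2*d - 3) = (d - 3)*(d - 1)*(d + 3)*(d + 4)^2*(d + 1)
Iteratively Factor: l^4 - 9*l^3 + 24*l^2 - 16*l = (l)*(l^3 - 9*l^2 + 24*l - 16) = l*(l - 4)*(l^2 - 5*l + 4) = l*(l - 4)*(l - 1)*(l - 4)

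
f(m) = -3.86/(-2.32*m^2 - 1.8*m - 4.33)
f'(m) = -3.86*(4.64*m + 1.8)/(-2.32*m^2 - 1.8*m - 4.33)^2 = (-17.9104*m - 6.948)/(2.32*m^2 + 1.8*m + 4.33)^2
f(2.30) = 0.19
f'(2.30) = -0.11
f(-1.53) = 0.55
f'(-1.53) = 0.42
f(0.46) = 0.68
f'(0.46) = -0.48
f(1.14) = 0.41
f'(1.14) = -0.31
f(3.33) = 0.11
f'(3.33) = -0.05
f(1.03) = 0.45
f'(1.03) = -0.34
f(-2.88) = 0.21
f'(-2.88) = 0.13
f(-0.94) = 0.82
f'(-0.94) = 0.45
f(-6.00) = 0.05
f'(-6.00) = 0.02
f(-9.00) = 0.02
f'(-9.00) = 0.00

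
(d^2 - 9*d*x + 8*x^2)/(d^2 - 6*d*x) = (d^2 - 9*d*x + 8*x^2)/(d*(d - 6*x))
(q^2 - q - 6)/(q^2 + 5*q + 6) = (q - 3)/(q + 3)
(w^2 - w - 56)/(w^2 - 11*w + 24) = (w + 7)/(w - 3)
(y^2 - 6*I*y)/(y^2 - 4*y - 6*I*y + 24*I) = y/(y - 4)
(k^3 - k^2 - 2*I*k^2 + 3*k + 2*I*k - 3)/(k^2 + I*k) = k - 1 - 3*I + 3*I/k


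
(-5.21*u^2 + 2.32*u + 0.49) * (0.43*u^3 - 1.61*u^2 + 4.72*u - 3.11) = -2.2403*u^5 + 9.3857*u^4 - 28.1157*u^3 + 26.3646*u^2 - 4.9024*u - 1.5239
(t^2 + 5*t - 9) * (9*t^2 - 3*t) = 9*t^4 + 42*t^3 - 96*t^2 + 27*t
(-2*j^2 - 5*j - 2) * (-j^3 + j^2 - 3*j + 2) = 2*j^5 + 3*j^4 + 3*j^3 + 9*j^2 - 4*j - 4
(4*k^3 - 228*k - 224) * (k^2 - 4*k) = 4*k^5 - 16*k^4 - 228*k^3 + 688*k^2 + 896*k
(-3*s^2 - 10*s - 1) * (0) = 0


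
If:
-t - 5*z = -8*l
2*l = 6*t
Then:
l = 15*z/23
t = 5*z/23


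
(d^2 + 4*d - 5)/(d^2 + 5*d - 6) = (d + 5)/(d + 6)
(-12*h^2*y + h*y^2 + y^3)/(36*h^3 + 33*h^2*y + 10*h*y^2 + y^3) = y*(-3*h + y)/(9*h^2 + 6*h*y + y^2)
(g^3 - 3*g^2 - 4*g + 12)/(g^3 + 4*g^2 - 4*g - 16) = (g - 3)/(g + 4)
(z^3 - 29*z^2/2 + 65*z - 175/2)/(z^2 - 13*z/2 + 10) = (z^2 - 12*z + 35)/(z - 4)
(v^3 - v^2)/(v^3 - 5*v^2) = (v - 1)/(v - 5)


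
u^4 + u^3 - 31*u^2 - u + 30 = (u - 5)*(u - 1)*(u + 1)*(u + 6)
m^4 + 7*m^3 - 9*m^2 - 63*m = m*(m - 3)*(m + 3)*(m + 7)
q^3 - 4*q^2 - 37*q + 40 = (q - 8)*(q - 1)*(q + 5)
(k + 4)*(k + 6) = k^2 + 10*k + 24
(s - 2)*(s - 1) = s^2 - 3*s + 2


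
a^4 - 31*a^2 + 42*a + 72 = (a - 4)*(a - 3)*(a + 1)*(a + 6)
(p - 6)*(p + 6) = p^2 - 36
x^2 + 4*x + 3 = (x + 1)*(x + 3)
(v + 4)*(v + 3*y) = v^2 + 3*v*y + 4*v + 12*y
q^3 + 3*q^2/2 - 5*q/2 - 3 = (q - 3/2)*(q + 1)*(q + 2)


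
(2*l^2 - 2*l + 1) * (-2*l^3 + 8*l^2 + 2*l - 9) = -4*l^5 + 20*l^4 - 14*l^3 - 14*l^2 + 20*l - 9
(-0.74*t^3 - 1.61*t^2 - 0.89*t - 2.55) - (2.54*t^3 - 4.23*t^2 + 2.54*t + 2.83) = -3.28*t^3 + 2.62*t^2 - 3.43*t - 5.38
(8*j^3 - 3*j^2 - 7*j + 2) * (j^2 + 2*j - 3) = 8*j^5 + 13*j^4 - 37*j^3 - 3*j^2 + 25*j - 6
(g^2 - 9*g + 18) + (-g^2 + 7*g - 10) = 8 - 2*g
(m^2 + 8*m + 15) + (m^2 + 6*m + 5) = 2*m^2 + 14*m + 20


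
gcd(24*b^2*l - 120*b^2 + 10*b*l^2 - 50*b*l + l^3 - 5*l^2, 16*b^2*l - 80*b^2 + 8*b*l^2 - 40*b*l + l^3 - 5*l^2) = 4*b*l - 20*b + l^2 - 5*l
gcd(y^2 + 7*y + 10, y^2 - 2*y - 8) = y + 2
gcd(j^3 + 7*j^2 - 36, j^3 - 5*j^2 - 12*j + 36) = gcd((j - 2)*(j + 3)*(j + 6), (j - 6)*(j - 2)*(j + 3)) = j^2 + j - 6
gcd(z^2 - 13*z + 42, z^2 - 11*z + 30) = z - 6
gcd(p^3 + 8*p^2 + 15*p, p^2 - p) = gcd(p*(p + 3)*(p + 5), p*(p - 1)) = p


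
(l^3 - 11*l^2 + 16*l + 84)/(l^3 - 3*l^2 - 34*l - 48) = (l^2 - 13*l + 42)/(l^2 - 5*l - 24)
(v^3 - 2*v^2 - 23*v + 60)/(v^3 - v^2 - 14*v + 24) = (v^2 + v - 20)/(v^2 + 2*v - 8)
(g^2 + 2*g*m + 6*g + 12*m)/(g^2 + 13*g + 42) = (g + 2*m)/(g + 7)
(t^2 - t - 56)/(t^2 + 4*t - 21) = (t - 8)/(t - 3)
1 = 1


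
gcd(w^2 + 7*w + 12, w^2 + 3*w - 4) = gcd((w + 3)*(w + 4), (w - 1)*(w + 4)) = w + 4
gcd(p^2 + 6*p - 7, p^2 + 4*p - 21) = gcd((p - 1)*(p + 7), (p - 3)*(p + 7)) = p + 7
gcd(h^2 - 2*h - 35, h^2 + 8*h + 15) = h + 5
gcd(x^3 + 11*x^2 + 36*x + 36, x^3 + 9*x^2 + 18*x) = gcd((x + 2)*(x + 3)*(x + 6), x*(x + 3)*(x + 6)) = x^2 + 9*x + 18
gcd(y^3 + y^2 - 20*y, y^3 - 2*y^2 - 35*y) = y^2 + 5*y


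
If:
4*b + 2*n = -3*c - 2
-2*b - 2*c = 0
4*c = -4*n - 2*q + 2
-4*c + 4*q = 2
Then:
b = -5/8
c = 5/8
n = -11/16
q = 9/8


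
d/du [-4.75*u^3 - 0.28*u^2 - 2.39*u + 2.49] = -14.25*u^2 - 0.56*u - 2.39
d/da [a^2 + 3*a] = 2*a + 3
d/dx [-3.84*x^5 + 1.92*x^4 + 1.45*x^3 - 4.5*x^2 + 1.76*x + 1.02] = -19.2*x^4 + 7.68*x^3 + 4.35*x^2 - 9.0*x + 1.76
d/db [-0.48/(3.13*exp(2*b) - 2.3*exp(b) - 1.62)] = (3.0048*exp(b) - 1.104)*exp(b)/(-3.13*exp(2*b) + 2.3*exp(b) + 1.62)^2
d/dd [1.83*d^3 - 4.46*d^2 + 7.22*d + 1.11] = 5.49*d^2 - 8.92*d + 7.22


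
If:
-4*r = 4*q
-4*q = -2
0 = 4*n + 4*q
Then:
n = -1/2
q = 1/2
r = -1/2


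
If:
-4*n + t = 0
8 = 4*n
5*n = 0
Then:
No Solution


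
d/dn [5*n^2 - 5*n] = 10*n - 5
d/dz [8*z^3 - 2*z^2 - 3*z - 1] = 24*z^2 - 4*z - 3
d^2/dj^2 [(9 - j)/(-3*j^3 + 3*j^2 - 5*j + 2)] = 2*((j - 9)*(9*j^2 - 6*j + 5)^2 + (-9*j^2 + 6*j - 3*(j - 9)*(3*j - 1) - 5)*(3*j^3 - 3*j^2 + 5*j - 2))/(3*j^3 - 3*j^2 + 5*j - 2)^3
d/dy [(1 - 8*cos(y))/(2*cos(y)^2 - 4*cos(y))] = (-4*sin(y) - sin(y)/cos(y)^2 + tan(y))/(cos(y) - 2)^2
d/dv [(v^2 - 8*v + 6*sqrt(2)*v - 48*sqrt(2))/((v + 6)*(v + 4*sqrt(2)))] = 2*(-sqrt(2)*v^2 + 7*v^2 + 72*sqrt(2)*v + 48*sqrt(2) + 336)/(v^4 + 8*sqrt(2)*v^3 + 12*v^3 + 68*v^2 + 96*sqrt(2)*v^2 + 384*v + 288*sqrt(2)*v + 1152)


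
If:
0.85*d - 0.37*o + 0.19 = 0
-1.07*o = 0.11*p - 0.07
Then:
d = -0.0447498625618472*p - 0.195052226498076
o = 0.0654205607476635 - 0.102803738317757*p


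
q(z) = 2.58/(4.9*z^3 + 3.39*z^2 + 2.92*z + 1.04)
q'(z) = 2.58*(-14.7*z^2 - 6.78*z - 2.92)/(4.9*z^3 + 3.39*z^2 + 2.92*z + 1.04)^2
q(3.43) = 0.01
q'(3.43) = -0.01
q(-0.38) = 17.08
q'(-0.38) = -278.91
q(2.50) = 0.02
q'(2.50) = -0.03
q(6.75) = 0.00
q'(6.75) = -0.00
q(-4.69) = -0.01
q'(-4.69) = -0.00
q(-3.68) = -0.01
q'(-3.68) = -0.01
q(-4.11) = -0.01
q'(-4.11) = -0.01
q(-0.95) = -0.90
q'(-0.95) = -3.04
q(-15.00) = -0.00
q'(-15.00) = -0.00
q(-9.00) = -0.00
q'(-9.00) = -0.00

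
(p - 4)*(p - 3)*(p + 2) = p^3 - 5*p^2 - 2*p + 24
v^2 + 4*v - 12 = (v - 2)*(v + 6)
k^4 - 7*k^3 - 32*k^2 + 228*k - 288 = (k - 8)*(k - 3)*(k - 2)*(k + 6)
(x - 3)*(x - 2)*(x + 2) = x^3 - 3*x^2 - 4*x + 12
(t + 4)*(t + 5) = t^2 + 9*t + 20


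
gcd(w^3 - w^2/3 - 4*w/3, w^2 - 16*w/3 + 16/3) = w - 4/3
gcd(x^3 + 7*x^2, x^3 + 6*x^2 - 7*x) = x^2 + 7*x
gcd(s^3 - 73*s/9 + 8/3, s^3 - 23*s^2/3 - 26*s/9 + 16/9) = s - 1/3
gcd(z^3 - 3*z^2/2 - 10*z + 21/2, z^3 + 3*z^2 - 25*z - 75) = z + 3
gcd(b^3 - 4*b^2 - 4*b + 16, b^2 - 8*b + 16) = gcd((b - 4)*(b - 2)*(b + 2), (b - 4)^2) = b - 4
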